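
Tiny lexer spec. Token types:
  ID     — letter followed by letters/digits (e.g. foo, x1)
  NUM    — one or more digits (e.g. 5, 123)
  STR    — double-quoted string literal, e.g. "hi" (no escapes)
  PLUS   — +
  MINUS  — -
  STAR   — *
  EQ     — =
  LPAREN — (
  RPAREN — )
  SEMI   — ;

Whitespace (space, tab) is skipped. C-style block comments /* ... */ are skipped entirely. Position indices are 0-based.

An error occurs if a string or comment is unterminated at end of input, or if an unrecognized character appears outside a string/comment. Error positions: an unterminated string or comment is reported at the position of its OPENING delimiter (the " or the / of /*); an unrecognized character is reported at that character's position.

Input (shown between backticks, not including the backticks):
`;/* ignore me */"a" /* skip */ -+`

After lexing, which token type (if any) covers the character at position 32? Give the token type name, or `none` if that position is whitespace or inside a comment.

pos=0: emit SEMI ';'
pos=1: enter COMMENT mode (saw '/*')
exit COMMENT mode (now at pos=16)
pos=16: enter STRING mode
pos=16: emit STR "a" (now at pos=19)
pos=20: enter COMMENT mode (saw '/*')
exit COMMENT mode (now at pos=30)
pos=31: emit MINUS '-'
pos=32: emit PLUS '+'
DONE. 4 tokens: [SEMI, STR, MINUS, PLUS]
Position 32: char is '+' -> PLUS

Answer: PLUS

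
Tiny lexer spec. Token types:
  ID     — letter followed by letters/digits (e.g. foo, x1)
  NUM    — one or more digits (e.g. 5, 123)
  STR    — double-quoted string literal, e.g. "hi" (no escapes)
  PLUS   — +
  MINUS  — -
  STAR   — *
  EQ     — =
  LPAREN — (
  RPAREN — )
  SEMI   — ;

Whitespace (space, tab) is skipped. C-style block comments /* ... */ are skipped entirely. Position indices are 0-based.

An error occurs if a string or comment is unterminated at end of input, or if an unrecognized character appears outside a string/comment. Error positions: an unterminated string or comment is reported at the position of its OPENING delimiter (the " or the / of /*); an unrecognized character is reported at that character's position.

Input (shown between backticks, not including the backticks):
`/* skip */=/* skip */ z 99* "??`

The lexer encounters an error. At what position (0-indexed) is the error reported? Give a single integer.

Answer: 28

Derivation:
pos=0: enter COMMENT mode (saw '/*')
exit COMMENT mode (now at pos=10)
pos=10: emit EQ '='
pos=11: enter COMMENT mode (saw '/*')
exit COMMENT mode (now at pos=21)
pos=22: emit ID 'z' (now at pos=23)
pos=24: emit NUM '99' (now at pos=26)
pos=26: emit STAR '*'
pos=28: enter STRING mode
pos=28: ERROR — unterminated string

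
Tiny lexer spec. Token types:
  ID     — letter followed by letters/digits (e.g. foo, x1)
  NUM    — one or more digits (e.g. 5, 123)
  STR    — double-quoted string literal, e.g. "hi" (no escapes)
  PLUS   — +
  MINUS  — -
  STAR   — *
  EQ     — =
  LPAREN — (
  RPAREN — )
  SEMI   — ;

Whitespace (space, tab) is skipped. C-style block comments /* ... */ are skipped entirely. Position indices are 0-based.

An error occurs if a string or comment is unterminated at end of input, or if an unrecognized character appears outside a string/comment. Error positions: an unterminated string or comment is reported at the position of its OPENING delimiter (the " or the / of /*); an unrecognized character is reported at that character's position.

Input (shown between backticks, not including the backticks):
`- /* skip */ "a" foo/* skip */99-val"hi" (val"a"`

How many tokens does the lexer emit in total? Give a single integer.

pos=0: emit MINUS '-'
pos=2: enter COMMENT mode (saw '/*')
exit COMMENT mode (now at pos=12)
pos=13: enter STRING mode
pos=13: emit STR "a" (now at pos=16)
pos=17: emit ID 'foo' (now at pos=20)
pos=20: enter COMMENT mode (saw '/*')
exit COMMENT mode (now at pos=30)
pos=30: emit NUM '99' (now at pos=32)
pos=32: emit MINUS '-'
pos=33: emit ID 'val' (now at pos=36)
pos=36: enter STRING mode
pos=36: emit STR "hi" (now at pos=40)
pos=41: emit LPAREN '('
pos=42: emit ID 'val' (now at pos=45)
pos=45: enter STRING mode
pos=45: emit STR "a" (now at pos=48)
DONE. 10 tokens: [MINUS, STR, ID, NUM, MINUS, ID, STR, LPAREN, ID, STR]

Answer: 10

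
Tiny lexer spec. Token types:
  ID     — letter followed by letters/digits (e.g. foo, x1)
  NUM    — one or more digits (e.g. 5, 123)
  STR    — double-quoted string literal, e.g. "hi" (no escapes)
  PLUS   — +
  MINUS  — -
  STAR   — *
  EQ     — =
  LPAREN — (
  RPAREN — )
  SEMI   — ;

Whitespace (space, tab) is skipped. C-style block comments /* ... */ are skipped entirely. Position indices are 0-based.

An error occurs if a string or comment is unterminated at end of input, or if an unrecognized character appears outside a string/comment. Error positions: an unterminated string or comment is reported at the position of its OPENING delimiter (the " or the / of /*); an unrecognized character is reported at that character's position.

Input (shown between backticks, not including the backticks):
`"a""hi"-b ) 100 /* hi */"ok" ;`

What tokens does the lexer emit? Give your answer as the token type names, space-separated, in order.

Answer: STR STR MINUS ID RPAREN NUM STR SEMI

Derivation:
pos=0: enter STRING mode
pos=0: emit STR "a" (now at pos=3)
pos=3: enter STRING mode
pos=3: emit STR "hi" (now at pos=7)
pos=7: emit MINUS '-'
pos=8: emit ID 'b' (now at pos=9)
pos=10: emit RPAREN ')'
pos=12: emit NUM '100' (now at pos=15)
pos=16: enter COMMENT mode (saw '/*')
exit COMMENT mode (now at pos=24)
pos=24: enter STRING mode
pos=24: emit STR "ok" (now at pos=28)
pos=29: emit SEMI ';'
DONE. 8 tokens: [STR, STR, MINUS, ID, RPAREN, NUM, STR, SEMI]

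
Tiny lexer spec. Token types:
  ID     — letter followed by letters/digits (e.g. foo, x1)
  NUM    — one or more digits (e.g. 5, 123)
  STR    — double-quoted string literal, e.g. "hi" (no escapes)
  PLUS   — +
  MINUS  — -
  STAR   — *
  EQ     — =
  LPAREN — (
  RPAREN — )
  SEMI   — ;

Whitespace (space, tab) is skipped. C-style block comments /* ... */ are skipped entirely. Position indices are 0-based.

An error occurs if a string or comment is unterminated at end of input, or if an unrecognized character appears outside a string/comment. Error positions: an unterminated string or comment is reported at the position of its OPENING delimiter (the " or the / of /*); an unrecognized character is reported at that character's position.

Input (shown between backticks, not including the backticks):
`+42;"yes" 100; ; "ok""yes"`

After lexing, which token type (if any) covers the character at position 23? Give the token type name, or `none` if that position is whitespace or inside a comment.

pos=0: emit PLUS '+'
pos=1: emit NUM '42' (now at pos=3)
pos=3: emit SEMI ';'
pos=4: enter STRING mode
pos=4: emit STR "yes" (now at pos=9)
pos=10: emit NUM '100' (now at pos=13)
pos=13: emit SEMI ';'
pos=15: emit SEMI ';'
pos=17: enter STRING mode
pos=17: emit STR "ok" (now at pos=21)
pos=21: enter STRING mode
pos=21: emit STR "yes" (now at pos=26)
DONE. 9 tokens: [PLUS, NUM, SEMI, STR, NUM, SEMI, SEMI, STR, STR]
Position 23: char is 'e' -> STR

Answer: STR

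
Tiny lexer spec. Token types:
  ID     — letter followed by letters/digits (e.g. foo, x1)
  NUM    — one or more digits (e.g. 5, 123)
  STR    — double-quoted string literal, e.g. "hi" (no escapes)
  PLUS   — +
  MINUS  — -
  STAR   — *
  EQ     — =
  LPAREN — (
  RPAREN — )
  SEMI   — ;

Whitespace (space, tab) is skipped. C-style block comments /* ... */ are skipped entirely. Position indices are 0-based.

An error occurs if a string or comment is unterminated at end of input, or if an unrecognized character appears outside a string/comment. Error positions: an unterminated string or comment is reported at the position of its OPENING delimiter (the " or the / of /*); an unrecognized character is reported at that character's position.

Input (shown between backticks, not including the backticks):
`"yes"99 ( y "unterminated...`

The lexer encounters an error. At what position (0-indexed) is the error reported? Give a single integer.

Answer: 12

Derivation:
pos=0: enter STRING mode
pos=0: emit STR "yes" (now at pos=5)
pos=5: emit NUM '99' (now at pos=7)
pos=8: emit LPAREN '('
pos=10: emit ID 'y' (now at pos=11)
pos=12: enter STRING mode
pos=12: ERROR — unterminated string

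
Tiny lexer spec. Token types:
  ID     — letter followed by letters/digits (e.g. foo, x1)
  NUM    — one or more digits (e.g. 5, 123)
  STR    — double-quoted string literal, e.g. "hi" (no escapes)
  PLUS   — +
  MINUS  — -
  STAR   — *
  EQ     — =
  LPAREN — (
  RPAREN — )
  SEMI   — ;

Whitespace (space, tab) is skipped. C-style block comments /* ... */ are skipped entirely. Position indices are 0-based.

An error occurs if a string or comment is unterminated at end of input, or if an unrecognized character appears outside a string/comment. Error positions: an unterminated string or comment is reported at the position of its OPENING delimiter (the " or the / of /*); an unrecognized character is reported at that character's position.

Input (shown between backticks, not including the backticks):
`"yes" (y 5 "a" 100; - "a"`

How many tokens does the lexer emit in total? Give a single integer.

pos=0: enter STRING mode
pos=0: emit STR "yes" (now at pos=5)
pos=6: emit LPAREN '('
pos=7: emit ID 'y' (now at pos=8)
pos=9: emit NUM '5' (now at pos=10)
pos=11: enter STRING mode
pos=11: emit STR "a" (now at pos=14)
pos=15: emit NUM '100' (now at pos=18)
pos=18: emit SEMI ';'
pos=20: emit MINUS '-'
pos=22: enter STRING mode
pos=22: emit STR "a" (now at pos=25)
DONE. 9 tokens: [STR, LPAREN, ID, NUM, STR, NUM, SEMI, MINUS, STR]

Answer: 9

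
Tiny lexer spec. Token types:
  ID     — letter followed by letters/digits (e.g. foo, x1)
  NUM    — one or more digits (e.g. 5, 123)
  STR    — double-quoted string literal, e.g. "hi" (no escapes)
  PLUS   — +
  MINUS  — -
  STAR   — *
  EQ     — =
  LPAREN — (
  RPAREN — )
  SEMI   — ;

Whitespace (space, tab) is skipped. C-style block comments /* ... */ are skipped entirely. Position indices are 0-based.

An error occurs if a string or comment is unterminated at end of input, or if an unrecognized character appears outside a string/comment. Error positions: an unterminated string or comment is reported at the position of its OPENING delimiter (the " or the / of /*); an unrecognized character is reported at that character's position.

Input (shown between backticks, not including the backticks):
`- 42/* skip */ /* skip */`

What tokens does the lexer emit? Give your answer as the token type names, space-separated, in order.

pos=0: emit MINUS '-'
pos=2: emit NUM '42' (now at pos=4)
pos=4: enter COMMENT mode (saw '/*')
exit COMMENT mode (now at pos=14)
pos=15: enter COMMENT mode (saw '/*')
exit COMMENT mode (now at pos=25)
DONE. 2 tokens: [MINUS, NUM]

Answer: MINUS NUM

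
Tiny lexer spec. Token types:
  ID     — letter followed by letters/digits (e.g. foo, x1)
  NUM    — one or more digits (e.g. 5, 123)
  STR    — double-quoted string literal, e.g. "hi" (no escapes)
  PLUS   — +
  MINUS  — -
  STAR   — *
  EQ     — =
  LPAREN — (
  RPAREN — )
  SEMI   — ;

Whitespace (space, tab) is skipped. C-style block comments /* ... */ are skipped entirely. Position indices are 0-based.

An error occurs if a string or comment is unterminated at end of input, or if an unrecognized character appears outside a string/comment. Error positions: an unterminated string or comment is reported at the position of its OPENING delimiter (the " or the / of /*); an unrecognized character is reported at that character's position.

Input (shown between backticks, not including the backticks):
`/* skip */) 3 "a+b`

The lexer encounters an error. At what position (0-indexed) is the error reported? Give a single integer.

pos=0: enter COMMENT mode (saw '/*')
exit COMMENT mode (now at pos=10)
pos=10: emit RPAREN ')'
pos=12: emit NUM '3' (now at pos=13)
pos=14: enter STRING mode
pos=14: ERROR — unterminated string

Answer: 14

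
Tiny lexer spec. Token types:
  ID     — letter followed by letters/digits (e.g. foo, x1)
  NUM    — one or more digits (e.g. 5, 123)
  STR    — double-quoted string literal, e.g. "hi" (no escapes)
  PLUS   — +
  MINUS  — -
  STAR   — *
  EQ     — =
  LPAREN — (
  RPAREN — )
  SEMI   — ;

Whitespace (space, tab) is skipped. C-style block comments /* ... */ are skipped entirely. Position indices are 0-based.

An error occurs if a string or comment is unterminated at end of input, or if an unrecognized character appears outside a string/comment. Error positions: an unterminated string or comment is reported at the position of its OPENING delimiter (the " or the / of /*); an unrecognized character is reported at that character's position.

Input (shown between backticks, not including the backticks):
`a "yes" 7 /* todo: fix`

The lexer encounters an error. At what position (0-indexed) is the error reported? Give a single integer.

Answer: 10

Derivation:
pos=0: emit ID 'a' (now at pos=1)
pos=2: enter STRING mode
pos=2: emit STR "yes" (now at pos=7)
pos=8: emit NUM '7' (now at pos=9)
pos=10: enter COMMENT mode (saw '/*')
pos=10: ERROR — unterminated comment (reached EOF)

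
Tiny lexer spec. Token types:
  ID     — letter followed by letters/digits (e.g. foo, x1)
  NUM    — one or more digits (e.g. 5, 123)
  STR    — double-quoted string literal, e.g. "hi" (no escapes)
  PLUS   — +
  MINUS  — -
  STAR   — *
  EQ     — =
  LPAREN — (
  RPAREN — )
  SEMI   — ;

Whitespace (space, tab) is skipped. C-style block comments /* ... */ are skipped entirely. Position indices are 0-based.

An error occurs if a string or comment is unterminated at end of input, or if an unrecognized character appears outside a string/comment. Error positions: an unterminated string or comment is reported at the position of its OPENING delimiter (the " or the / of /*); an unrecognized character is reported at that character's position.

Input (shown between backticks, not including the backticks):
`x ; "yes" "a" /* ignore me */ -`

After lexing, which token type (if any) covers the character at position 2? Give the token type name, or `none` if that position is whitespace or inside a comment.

Answer: SEMI

Derivation:
pos=0: emit ID 'x' (now at pos=1)
pos=2: emit SEMI ';'
pos=4: enter STRING mode
pos=4: emit STR "yes" (now at pos=9)
pos=10: enter STRING mode
pos=10: emit STR "a" (now at pos=13)
pos=14: enter COMMENT mode (saw '/*')
exit COMMENT mode (now at pos=29)
pos=30: emit MINUS '-'
DONE. 5 tokens: [ID, SEMI, STR, STR, MINUS]
Position 2: char is ';' -> SEMI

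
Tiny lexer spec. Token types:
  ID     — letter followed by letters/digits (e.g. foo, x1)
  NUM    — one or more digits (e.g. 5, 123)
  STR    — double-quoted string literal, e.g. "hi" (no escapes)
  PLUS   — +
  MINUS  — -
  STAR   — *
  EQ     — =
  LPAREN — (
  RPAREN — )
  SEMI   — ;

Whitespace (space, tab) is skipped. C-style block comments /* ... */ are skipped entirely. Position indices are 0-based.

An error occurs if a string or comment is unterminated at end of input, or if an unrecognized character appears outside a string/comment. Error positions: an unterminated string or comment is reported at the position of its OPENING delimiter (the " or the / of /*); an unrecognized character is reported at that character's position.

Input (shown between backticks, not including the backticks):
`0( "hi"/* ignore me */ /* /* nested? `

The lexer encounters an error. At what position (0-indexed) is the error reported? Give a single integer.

Answer: 23

Derivation:
pos=0: emit NUM '0' (now at pos=1)
pos=1: emit LPAREN '('
pos=3: enter STRING mode
pos=3: emit STR "hi" (now at pos=7)
pos=7: enter COMMENT mode (saw '/*')
exit COMMENT mode (now at pos=22)
pos=23: enter COMMENT mode (saw '/*')
pos=23: ERROR — unterminated comment (reached EOF)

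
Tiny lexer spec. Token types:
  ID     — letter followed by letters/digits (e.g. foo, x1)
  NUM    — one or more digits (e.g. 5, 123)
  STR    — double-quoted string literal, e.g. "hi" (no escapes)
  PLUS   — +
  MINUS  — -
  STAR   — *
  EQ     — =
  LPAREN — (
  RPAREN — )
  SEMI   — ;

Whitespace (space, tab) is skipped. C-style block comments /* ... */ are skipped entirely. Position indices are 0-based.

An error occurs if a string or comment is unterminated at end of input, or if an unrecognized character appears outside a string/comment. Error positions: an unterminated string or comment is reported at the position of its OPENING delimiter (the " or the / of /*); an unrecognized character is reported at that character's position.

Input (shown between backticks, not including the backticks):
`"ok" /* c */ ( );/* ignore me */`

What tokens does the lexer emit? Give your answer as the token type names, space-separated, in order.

Answer: STR LPAREN RPAREN SEMI

Derivation:
pos=0: enter STRING mode
pos=0: emit STR "ok" (now at pos=4)
pos=5: enter COMMENT mode (saw '/*')
exit COMMENT mode (now at pos=12)
pos=13: emit LPAREN '('
pos=15: emit RPAREN ')'
pos=16: emit SEMI ';'
pos=17: enter COMMENT mode (saw '/*')
exit COMMENT mode (now at pos=32)
DONE. 4 tokens: [STR, LPAREN, RPAREN, SEMI]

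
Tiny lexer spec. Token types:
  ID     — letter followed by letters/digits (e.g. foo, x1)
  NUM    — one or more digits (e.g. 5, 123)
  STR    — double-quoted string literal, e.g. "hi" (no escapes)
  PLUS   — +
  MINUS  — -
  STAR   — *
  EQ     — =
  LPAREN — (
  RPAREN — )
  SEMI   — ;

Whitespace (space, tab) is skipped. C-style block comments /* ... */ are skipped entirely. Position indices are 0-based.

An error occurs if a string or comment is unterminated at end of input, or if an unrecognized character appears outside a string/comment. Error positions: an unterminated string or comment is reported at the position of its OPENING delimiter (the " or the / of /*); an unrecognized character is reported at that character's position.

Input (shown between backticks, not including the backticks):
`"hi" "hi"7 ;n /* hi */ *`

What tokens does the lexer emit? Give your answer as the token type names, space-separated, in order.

Answer: STR STR NUM SEMI ID STAR

Derivation:
pos=0: enter STRING mode
pos=0: emit STR "hi" (now at pos=4)
pos=5: enter STRING mode
pos=5: emit STR "hi" (now at pos=9)
pos=9: emit NUM '7' (now at pos=10)
pos=11: emit SEMI ';'
pos=12: emit ID 'n' (now at pos=13)
pos=14: enter COMMENT mode (saw '/*')
exit COMMENT mode (now at pos=22)
pos=23: emit STAR '*'
DONE. 6 tokens: [STR, STR, NUM, SEMI, ID, STAR]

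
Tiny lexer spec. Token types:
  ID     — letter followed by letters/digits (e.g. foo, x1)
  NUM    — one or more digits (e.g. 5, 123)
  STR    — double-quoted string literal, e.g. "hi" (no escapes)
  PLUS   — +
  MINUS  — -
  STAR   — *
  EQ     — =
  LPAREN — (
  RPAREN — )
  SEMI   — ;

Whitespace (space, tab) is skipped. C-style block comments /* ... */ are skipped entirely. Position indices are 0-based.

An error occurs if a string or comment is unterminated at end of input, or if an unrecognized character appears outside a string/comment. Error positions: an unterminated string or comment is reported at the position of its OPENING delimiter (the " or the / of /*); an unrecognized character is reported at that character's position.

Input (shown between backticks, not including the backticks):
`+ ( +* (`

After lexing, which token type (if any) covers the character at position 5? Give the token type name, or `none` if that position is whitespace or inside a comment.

Answer: STAR

Derivation:
pos=0: emit PLUS '+'
pos=2: emit LPAREN '('
pos=4: emit PLUS '+'
pos=5: emit STAR '*'
pos=7: emit LPAREN '('
DONE. 5 tokens: [PLUS, LPAREN, PLUS, STAR, LPAREN]
Position 5: char is '*' -> STAR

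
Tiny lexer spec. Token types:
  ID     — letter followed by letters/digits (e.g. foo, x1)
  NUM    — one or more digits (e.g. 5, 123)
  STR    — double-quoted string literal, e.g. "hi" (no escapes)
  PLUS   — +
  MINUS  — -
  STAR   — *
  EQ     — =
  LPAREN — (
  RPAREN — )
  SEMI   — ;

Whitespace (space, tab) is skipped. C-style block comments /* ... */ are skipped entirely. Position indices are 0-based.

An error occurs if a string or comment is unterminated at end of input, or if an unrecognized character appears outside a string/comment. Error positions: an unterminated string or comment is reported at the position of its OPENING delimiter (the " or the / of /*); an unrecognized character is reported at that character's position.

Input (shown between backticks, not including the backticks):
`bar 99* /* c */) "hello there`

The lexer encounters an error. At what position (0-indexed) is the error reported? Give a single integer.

Answer: 17

Derivation:
pos=0: emit ID 'bar' (now at pos=3)
pos=4: emit NUM '99' (now at pos=6)
pos=6: emit STAR '*'
pos=8: enter COMMENT mode (saw '/*')
exit COMMENT mode (now at pos=15)
pos=15: emit RPAREN ')'
pos=17: enter STRING mode
pos=17: ERROR — unterminated string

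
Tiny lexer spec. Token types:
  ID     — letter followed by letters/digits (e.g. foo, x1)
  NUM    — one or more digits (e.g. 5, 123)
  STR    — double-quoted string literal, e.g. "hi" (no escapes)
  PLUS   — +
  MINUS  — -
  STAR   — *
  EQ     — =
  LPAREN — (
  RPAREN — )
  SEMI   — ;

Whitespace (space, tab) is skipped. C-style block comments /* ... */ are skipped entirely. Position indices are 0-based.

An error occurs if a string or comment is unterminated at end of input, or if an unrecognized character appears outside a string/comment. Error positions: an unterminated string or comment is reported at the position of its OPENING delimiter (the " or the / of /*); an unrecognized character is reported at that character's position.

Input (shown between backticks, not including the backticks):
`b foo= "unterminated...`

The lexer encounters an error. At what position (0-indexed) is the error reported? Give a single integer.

pos=0: emit ID 'b' (now at pos=1)
pos=2: emit ID 'foo' (now at pos=5)
pos=5: emit EQ '='
pos=7: enter STRING mode
pos=7: ERROR — unterminated string

Answer: 7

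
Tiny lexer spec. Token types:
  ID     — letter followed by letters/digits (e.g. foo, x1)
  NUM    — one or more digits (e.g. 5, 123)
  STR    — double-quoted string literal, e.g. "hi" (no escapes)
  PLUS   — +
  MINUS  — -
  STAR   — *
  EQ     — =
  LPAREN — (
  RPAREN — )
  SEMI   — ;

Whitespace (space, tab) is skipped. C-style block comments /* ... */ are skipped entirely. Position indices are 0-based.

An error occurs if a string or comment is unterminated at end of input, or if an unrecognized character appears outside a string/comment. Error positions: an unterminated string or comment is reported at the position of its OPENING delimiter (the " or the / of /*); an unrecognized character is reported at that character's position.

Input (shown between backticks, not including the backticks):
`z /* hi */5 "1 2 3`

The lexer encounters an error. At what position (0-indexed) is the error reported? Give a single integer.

Answer: 12

Derivation:
pos=0: emit ID 'z' (now at pos=1)
pos=2: enter COMMENT mode (saw '/*')
exit COMMENT mode (now at pos=10)
pos=10: emit NUM '5' (now at pos=11)
pos=12: enter STRING mode
pos=12: ERROR — unterminated string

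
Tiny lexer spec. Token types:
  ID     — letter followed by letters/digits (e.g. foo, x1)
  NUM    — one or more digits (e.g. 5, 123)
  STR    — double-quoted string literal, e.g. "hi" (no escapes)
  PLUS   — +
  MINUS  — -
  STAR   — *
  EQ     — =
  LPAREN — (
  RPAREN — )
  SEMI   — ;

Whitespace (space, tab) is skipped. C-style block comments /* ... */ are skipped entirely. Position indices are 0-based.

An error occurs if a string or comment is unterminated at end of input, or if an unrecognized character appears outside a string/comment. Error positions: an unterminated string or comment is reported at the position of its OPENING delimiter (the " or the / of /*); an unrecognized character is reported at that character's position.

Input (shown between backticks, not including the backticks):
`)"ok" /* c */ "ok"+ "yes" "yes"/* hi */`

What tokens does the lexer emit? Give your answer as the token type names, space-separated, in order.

pos=0: emit RPAREN ')'
pos=1: enter STRING mode
pos=1: emit STR "ok" (now at pos=5)
pos=6: enter COMMENT mode (saw '/*')
exit COMMENT mode (now at pos=13)
pos=14: enter STRING mode
pos=14: emit STR "ok" (now at pos=18)
pos=18: emit PLUS '+'
pos=20: enter STRING mode
pos=20: emit STR "yes" (now at pos=25)
pos=26: enter STRING mode
pos=26: emit STR "yes" (now at pos=31)
pos=31: enter COMMENT mode (saw '/*')
exit COMMENT mode (now at pos=39)
DONE. 6 tokens: [RPAREN, STR, STR, PLUS, STR, STR]

Answer: RPAREN STR STR PLUS STR STR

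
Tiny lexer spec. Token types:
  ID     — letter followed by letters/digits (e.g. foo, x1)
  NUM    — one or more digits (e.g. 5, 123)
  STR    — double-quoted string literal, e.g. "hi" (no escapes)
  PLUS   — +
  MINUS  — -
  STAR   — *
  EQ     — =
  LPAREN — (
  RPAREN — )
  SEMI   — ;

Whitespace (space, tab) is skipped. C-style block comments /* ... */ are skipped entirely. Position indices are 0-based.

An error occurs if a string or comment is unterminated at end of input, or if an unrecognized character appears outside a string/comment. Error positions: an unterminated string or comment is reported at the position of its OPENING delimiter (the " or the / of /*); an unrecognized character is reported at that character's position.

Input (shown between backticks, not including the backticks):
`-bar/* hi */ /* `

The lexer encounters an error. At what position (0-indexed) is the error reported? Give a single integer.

Answer: 13

Derivation:
pos=0: emit MINUS '-'
pos=1: emit ID 'bar' (now at pos=4)
pos=4: enter COMMENT mode (saw '/*')
exit COMMENT mode (now at pos=12)
pos=13: enter COMMENT mode (saw '/*')
pos=13: ERROR — unterminated comment (reached EOF)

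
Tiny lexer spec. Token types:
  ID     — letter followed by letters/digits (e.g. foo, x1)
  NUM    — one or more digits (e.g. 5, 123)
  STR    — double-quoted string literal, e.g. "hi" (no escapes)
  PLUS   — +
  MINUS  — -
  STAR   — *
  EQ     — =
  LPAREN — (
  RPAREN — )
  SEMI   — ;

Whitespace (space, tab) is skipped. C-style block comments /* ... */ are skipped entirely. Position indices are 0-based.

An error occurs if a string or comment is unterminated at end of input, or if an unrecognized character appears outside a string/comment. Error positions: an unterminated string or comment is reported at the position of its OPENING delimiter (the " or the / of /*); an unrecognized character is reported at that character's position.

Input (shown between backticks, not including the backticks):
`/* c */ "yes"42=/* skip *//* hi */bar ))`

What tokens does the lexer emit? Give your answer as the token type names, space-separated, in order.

pos=0: enter COMMENT mode (saw '/*')
exit COMMENT mode (now at pos=7)
pos=8: enter STRING mode
pos=8: emit STR "yes" (now at pos=13)
pos=13: emit NUM '42' (now at pos=15)
pos=15: emit EQ '='
pos=16: enter COMMENT mode (saw '/*')
exit COMMENT mode (now at pos=26)
pos=26: enter COMMENT mode (saw '/*')
exit COMMENT mode (now at pos=34)
pos=34: emit ID 'bar' (now at pos=37)
pos=38: emit RPAREN ')'
pos=39: emit RPAREN ')'
DONE. 6 tokens: [STR, NUM, EQ, ID, RPAREN, RPAREN]

Answer: STR NUM EQ ID RPAREN RPAREN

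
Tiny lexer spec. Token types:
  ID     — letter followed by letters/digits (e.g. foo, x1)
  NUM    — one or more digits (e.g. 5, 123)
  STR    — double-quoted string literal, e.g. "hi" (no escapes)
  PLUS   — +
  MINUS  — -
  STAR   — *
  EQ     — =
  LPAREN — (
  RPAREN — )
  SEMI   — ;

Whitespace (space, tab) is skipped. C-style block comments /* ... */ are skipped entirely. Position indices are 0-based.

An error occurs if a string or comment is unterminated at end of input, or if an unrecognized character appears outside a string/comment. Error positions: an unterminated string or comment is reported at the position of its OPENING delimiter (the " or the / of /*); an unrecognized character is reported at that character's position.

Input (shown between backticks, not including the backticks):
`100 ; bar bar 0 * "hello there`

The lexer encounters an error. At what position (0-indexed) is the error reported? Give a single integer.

pos=0: emit NUM '100' (now at pos=3)
pos=4: emit SEMI ';'
pos=6: emit ID 'bar' (now at pos=9)
pos=10: emit ID 'bar' (now at pos=13)
pos=14: emit NUM '0' (now at pos=15)
pos=16: emit STAR '*'
pos=18: enter STRING mode
pos=18: ERROR — unterminated string

Answer: 18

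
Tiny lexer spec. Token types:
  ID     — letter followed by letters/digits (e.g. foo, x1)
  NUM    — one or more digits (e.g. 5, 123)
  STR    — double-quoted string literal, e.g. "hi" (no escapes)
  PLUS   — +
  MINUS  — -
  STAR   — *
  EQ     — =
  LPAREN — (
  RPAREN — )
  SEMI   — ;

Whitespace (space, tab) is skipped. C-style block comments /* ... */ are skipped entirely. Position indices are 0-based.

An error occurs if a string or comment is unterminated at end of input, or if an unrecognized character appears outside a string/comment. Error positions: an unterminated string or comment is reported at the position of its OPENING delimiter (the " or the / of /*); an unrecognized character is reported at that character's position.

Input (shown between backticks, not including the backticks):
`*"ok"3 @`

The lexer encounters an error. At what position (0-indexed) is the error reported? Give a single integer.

pos=0: emit STAR '*'
pos=1: enter STRING mode
pos=1: emit STR "ok" (now at pos=5)
pos=5: emit NUM '3' (now at pos=6)
pos=7: ERROR — unrecognized char '@'

Answer: 7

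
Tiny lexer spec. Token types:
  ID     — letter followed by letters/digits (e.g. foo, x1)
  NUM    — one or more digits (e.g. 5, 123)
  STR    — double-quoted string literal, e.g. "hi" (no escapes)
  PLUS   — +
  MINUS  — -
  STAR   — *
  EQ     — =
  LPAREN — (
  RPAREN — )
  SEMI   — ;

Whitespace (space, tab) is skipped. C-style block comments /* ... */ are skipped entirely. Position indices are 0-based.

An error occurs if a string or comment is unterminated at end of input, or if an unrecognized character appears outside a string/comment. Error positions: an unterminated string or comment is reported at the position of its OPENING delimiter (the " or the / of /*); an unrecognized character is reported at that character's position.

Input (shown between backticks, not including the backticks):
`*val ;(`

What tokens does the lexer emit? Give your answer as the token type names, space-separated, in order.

pos=0: emit STAR '*'
pos=1: emit ID 'val' (now at pos=4)
pos=5: emit SEMI ';'
pos=6: emit LPAREN '('
DONE. 4 tokens: [STAR, ID, SEMI, LPAREN]

Answer: STAR ID SEMI LPAREN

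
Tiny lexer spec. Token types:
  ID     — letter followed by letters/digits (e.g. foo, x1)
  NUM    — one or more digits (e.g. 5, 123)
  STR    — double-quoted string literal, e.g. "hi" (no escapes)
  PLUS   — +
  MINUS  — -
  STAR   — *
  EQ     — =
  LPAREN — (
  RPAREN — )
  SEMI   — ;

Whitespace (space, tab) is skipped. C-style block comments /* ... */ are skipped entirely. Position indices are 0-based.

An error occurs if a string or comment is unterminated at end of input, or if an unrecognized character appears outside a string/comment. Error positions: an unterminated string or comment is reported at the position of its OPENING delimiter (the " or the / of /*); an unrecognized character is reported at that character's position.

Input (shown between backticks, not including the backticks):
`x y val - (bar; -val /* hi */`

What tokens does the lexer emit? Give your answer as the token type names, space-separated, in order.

pos=0: emit ID 'x' (now at pos=1)
pos=2: emit ID 'y' (now at pos=3)
pos=4: emit ID 'val' (now at pos=7)
pos=8: emit MINUS '-'
pos=10: emit LPAREN '('
pos=11: emit ID 'bar' (now at pos=14)
pos=14: emit SEMI ';'
pos=16: emit MINUS '-'
pos=17: emit ID 'val' (now at pos=20)
pos=21: enter COMMENT mode (saw '/*')
exit COMMENT mode (now at pos=29)
DONE. 9 tokens: [ID, ID, ID, MINUS, LPAREN, ID, SEMI, MINUS, ID]

Answer: ID ID ID MINUS LPAREN ID SEMI MINUS ID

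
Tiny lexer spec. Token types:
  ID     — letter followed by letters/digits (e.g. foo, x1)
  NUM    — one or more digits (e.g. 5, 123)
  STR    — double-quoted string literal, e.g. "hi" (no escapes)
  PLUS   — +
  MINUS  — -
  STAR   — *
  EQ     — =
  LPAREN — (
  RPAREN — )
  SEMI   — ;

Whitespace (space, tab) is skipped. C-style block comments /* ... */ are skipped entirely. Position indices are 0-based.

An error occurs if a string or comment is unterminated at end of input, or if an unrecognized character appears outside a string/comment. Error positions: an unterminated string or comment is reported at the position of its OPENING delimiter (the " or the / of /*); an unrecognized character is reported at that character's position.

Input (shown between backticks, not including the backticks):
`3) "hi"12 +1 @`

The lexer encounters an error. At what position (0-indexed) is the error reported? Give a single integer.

pos=0: emit NUM '3' (now at pos=1)
pos=1: emit RPAREN ')'
pos=3: enter STRING mode
pos=3: emit STR "hi" (now at pos=7)
pos=7: emit NUM '12' (now at pos=9)
pos=10: emit PLUS '+'
pos=11: emit NUM '1' (now at pos=12)
pos=13: ERROR — unrecognized char '@'

Answer: 13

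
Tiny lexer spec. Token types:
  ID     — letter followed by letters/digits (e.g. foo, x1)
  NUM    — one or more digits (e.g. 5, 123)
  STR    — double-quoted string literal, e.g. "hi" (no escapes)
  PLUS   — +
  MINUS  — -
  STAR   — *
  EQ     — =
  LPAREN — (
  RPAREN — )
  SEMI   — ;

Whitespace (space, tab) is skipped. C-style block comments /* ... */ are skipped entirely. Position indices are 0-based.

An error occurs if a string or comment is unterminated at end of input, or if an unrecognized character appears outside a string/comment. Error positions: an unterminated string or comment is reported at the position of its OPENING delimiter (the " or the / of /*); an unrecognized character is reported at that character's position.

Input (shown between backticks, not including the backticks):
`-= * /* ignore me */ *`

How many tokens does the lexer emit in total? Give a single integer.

pos=0: emit MINUS '-'
pos=1: emit EQ '='
pos=3: emit STAR '*'
pos=5: enter COMMENT mode (saw '/*')
exit COMMENT mode (now at pos=20)
pos=21: emit STAR '*'
DONE. 4 tokens: [MINUS, EQ, STAR, STAR]

Answer: 4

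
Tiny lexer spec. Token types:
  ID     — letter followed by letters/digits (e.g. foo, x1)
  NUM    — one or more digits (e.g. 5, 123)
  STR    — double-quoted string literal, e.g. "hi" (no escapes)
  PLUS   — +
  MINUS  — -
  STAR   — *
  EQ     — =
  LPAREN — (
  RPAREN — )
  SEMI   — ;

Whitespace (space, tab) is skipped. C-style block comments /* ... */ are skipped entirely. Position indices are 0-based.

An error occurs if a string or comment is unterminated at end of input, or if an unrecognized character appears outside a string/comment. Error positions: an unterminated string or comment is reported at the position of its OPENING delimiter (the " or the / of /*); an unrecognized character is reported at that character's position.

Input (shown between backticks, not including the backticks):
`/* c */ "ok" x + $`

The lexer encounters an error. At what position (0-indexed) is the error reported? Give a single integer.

pos=0: enter COMMENT mode (saw '/*')
exit COMMENT mode (now at pos=7)
pos=8: enter STRING mode
pos=8: emit STR "ok" (now at pos=12)
pos=13: emit ID 'x' (now at pos=14)
pos=15: emit PLUS '+'
pos=17: ERROR — unrecognized char '$'

Answer: 17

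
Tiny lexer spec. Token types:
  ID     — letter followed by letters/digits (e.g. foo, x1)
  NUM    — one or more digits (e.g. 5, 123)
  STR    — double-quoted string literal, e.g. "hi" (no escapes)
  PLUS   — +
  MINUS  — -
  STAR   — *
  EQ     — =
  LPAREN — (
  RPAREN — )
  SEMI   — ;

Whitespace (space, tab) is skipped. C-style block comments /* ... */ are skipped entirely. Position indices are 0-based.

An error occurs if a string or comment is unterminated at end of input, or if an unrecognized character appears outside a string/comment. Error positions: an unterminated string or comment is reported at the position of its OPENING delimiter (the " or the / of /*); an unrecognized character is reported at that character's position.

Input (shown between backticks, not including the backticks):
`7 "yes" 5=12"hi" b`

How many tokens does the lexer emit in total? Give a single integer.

pos=0: emit NUM '7' (now at pos=1)
pos=2: enter STRING mode
pos=2: emit STR "yes" (now at pos=7)
pos=8: emit NUM '5' (now at pos=9)
pos=9: emit EQ '='
pos=10: emit NUM '12' (now at pos=12)
pos=12: enter STRING mode
pos=12: emit STR "hi" (now at pos=16)
pos=17: emit ID 'b' (now at pos=18)
DONE. 7 tokens: [NUM, STR, NUM, EQ, NUM, STR, ID]

Answer: 7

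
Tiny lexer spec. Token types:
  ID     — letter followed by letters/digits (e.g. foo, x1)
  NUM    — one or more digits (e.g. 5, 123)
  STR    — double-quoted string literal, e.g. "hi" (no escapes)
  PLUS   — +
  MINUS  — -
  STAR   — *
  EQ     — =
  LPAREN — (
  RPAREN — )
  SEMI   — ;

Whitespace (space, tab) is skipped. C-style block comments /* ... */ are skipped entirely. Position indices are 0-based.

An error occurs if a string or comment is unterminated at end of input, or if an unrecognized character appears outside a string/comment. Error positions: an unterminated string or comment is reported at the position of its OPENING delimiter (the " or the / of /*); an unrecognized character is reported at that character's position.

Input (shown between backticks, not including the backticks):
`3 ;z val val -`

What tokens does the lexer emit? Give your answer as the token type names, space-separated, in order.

pos=0: emit NUM '3' (now at pos=1)
pos=2: emit SEMI ';'
pos=3: emit ID 'z' (now at pos=4)
pos=5: emit ID 'val' (now at pos=8)
pos=9: emit ID 'val' (now at pos=12)
pos=13: emit MINUS '-'
DONE. 6 tokens: [NUM, SEMI, ID, ID, ID, MINUS]

Answer: NUM SEMI ID ID ID MINUS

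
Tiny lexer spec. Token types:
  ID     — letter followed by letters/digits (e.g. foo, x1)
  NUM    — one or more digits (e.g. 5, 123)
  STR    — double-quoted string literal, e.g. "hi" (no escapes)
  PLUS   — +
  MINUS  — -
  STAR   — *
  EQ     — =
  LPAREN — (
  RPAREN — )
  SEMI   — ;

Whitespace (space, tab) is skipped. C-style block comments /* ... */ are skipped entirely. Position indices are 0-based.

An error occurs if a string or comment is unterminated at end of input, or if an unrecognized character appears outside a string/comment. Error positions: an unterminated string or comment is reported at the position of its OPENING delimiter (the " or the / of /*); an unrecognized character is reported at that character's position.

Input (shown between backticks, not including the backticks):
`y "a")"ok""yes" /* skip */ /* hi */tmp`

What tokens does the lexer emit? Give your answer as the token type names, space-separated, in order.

pos=0: emit ID 'y' (now at pos=1)
pos=2: enter STRING mode
pos=2: emit STR "a" (now at pos=5)
pos=5: emit RPAREN ')'
pos=6: enter STRING mode
pos=6: emit STR "ok" (now at pos=10)
pos=10: enter STRING mode
pos=10: emit STR "yes" (now at pos=15)
pos=16: enter COMMENT mode (saw '/*')
exit COMMENT mode (now at pos=26)
pos=27: enter COMMENT mode (saw '/*')
exit COMMENT mode (now at pos=35)
pos=35: emit ID 'tmp' (now at pos=38)
DONE. 6 tokens: [ID, STR, RPAREN, STR, STR, ID]

Answer: ID STR RPAREN STR STR ID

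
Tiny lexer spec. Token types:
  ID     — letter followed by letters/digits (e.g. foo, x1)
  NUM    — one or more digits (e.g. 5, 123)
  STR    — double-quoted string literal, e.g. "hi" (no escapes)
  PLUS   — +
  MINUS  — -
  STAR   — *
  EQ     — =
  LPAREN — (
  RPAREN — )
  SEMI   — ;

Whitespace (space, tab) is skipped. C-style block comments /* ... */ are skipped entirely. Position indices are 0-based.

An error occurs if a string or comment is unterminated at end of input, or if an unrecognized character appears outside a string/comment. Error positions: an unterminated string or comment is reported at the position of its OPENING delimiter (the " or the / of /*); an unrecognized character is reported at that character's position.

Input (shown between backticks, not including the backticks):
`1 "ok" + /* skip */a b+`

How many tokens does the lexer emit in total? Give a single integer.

Answer: 6

Derivation:
pos=0: emit NUM '1' (now at pos=1)
pos=2: enter STRING mode
pos=2: emit STR "ok" (now at pos=6)
pos=7: emit PLUS '+'
pos=9: enter COMMENT mode (saw '/*')
exit COMMENT mode (now at pos=19)
pos=19: emit ID 'a' (now at pos=20)
pos=21: emit ID 'b' (now at pos=22)
pos=22: emit PLUS '+'
DONE. 6 tokens: [NUM, STR, PLUS, ID, ID, PLUS]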